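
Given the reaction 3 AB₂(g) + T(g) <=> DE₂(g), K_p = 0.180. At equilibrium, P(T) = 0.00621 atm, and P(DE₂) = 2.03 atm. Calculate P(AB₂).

At equilibrium, K_p = P(DE₂) / (P(AB₂)³·P(T)) = 0.180.
(2.03) / ((P(AB₂))³·(0.00621)) = 0.180
P(AB₂)³ = 1820 ⇒ P(AB₂) = 12.2 atm

P(AB₂) = 12.2 atm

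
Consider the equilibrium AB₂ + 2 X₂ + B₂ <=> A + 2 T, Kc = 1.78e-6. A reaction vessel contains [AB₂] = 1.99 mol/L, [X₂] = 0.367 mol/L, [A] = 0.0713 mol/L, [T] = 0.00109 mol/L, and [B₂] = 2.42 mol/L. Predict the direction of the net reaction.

toward products

Qc = [A]·[T]² / ([AB₂]·[X₂]²·[B₂]) = (0.0713)·(0.00109)² / ((1.99)·(0.367)²·(2.42)) = 1.31e-7
Qc = 1.31e-7 < Kc = 1.78e-6, so the forward reaction proceeds.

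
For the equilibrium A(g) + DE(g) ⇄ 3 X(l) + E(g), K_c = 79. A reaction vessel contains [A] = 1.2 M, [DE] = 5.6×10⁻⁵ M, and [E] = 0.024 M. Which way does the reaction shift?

in the reverse direction

(X is a pure liquid — omitted from Q_c.)
Q_c = [E] / ([A]·[DE]) = (0.024) / ((1.2)·(5.6×10⁻⁵)) = 360
Q_c = 360 > K_c = 79, so the reverse reaction proceeds.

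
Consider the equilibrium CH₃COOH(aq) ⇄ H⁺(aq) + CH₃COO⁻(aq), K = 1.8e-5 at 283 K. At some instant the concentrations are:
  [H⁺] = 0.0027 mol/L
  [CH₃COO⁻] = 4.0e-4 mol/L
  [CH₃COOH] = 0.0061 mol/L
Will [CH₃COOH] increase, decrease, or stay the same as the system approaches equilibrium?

increase

Q = [H⁺]·[CH₃COO⁻] / [CH₃COOH] = (0.0027)·(4.0e-4) / (0.0061) = 1.8e-4
Q = 1.8e-4 > K = 1.8e-5: net reverse reaction.
CH₃COOH is a reactant, so it increases.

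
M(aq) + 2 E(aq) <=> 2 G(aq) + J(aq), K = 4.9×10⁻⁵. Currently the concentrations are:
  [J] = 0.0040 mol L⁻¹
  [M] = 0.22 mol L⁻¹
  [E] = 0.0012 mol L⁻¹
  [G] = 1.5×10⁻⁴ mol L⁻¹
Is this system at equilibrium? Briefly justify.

no; Q > K, reaction proceeds in reverse

Q = [G]²·[J] / ([M]·[E]²) = (1.5×10⁻⁴)²·(0.0040) / ((0.22)·(0.0012)²) = 2.8×10⁻⁴
Q = 2.8×10⁻⁴ > K = 4.9×10⁻⁵: net reverse reaction.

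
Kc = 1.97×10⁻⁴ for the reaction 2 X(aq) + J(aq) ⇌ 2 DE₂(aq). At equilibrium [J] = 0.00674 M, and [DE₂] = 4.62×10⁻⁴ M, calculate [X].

[X] = 0.401 M

At equilibrium, Kc = [DE₂]² / ([X]²·[J]) = 1.97×10⁻⁴.
(4.62×10⁻⁴)² / (([X])²·(0.00674)) = 1.97×10⁻⁴
[X]² = 0.161 ⇒ [X] = 0.401 M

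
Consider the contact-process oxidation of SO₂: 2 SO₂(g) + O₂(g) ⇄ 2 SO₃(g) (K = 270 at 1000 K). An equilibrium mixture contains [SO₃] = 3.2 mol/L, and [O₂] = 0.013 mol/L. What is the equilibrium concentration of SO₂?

At equilibrium, K = [SO₃]² / ([SO₂]²·[O₂]) = 270.
(3.2)² / (([SO₂])²·(0.013)) = 270
[SO₂]² = 2.92 ⇒ [SO₂] = 1.7 mol/L

[SO₂] = 1.7 mol/L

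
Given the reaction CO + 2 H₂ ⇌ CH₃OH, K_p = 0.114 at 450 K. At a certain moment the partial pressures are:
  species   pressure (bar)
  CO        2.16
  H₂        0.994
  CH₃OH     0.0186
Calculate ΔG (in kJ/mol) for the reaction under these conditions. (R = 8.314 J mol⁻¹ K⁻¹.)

ΔG = -9.62 kJ/mol

Q_p = P(CH₃OH) / (P(CO)·P(H₂)²) = (0.0186) / ((2.16)·(0.994)²) = 0.00872
ΔG = RT ln(Q_p/K_p) = (8.314 J mol⁻¹ K⁻¹)(450 K) × ln(0.00872/0.114)
   = (3.741 kJ/mol)(-2.571) = -9.62 kJ/mol
ΔG < 0, so the forward reaction is spontaneous (proceeds forward).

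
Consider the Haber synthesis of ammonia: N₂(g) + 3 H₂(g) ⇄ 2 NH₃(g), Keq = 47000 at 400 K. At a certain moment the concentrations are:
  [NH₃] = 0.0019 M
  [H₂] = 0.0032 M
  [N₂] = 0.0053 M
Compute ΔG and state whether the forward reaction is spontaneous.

ΔG = -2.71 kJ/mol; the forward reaction is spontaneous

Q = [NH₃]² / ([N₂]·[H₂]³) = (0.0019)² / ((0.0053)·(0.0032)³) = 20800
ΔG = RT ln(Q/Keq) = (8.314 J mol⁻¹ K⁻¹)(400 K) × ln(20800/47000)
   = (3.326 kJ/mol)(-0.8152) = -2.71 kJ/mol
ΔG < 0, so the forward reaction is spontaneous (proceeds forward).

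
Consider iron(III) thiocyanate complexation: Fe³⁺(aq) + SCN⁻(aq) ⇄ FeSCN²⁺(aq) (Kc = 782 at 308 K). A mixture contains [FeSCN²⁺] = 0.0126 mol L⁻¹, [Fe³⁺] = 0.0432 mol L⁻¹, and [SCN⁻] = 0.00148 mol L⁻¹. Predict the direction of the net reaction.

Qc = [FeSCN²⁺] / ([Fe³⁺]·[SCN⁻]) = (0.0126) / ((0.0432)·(0.00148)) = 197
Qc = 197 < Kc = 782, so the forward reaction proceeds.

in the forward direction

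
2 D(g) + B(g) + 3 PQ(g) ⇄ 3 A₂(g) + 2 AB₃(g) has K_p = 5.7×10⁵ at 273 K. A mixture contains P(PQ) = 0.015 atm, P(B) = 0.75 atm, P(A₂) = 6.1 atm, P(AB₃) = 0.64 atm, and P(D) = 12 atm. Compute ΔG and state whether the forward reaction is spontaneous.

ΔG = -1.83 kJ/mol; the forward reaction is spontaneous

Q_p = P(A₂)³·P(AB₃)² / (P(D)²·P(B)·P(PQ)³) = (6.1)³·(0.64)² / ((12)²·(0.75)·(0.015)³) = 2.55×10⁵
ΔG = RT ln(Q_p/K_p) = (8.314 J mol⁻¹ K⁻¹)(273 K) × ln(2.55×10⁵/5.7×10⁵)
   = (2.270 kJ/mol)(-0.8044) = -1.83 kJ/mol
ΔG < 0, so the forward reaction is spontaneous (proceeds forward).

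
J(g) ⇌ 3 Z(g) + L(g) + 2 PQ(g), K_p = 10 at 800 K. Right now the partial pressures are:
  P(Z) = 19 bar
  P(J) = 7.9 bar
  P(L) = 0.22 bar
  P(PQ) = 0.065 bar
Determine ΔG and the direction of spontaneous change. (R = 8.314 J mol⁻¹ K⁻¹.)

ΔG = -16.7 kJ/mol; the forward reaction is spontaneous

Q_p = P(Z)³·P(L)·P(PQ)² / P(J) = (19)³·(0.22)·(0.065)² / (7.9) = 0.807
ΔG = RT ln(Q_p/K_p) = (8.314 J mol⁻¹ K⁻¹)(800 K) × ln(0.807/10)
   = (6.651 kJ/mol)(-2.517) = -16.7 kJ/mol
ΔG < 0, so the forward reaction is spontaneous (proceeds forward).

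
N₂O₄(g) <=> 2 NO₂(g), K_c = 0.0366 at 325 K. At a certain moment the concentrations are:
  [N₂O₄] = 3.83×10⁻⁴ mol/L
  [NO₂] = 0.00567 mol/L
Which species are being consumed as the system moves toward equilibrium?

NO₂ (products)

Q_c = [NO₂]² / [N₂O₄] = (0.00567)² / (3.83×10⁻⁴) = 0.0839
Q_c = 0.0839 > K_c = 0.0366: net reverse reaction.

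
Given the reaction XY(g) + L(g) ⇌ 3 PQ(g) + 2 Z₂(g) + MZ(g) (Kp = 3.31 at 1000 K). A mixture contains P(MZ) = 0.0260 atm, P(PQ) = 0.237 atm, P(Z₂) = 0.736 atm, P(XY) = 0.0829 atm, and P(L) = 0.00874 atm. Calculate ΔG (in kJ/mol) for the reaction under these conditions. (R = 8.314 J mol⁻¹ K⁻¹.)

Qp = P(PQ)³·P(Z₂)²·P(MZ) / (P(XY)·P(L)) = (0.237)³·(0.736)²·(0.0260) / ((0.0829)·(0.00874)) = 0.259
ΔG = RT ln(Qp/Kp) = (8.314 J mol⁻¹ K⁻¹)(1000 K) × ln(0.259/3.31)
   = (8.314 kJ/mol)(-2.548) = -21.2 kJ/mol
ΔG < 0, so the forward reaction is spontaneous (proceeds forward).

ΔG = -21.2 kJ/mol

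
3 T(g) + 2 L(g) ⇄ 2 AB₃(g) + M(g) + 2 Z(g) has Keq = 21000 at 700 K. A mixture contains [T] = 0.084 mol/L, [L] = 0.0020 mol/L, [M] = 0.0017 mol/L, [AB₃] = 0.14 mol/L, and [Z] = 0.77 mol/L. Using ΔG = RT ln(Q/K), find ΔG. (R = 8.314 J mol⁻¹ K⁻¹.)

ΔG = -5.38 kJ/mol

Q = [AB₃]²·[M]·[Z]² / ([T]³·[L]²) = (0.14)²·(0.0017)·(0.77)² / ((0.084)³·(0.0020)²) = 8330
ΔG = RT ln(Q/Keq) = (8.314 J mol⁻¹ K⁻¹)(700 K) × ln(8330/21000)
   = (5.820 kJ/mol)(-0.9247) = -5.38 kJ/mol
ΔG < 0, so the forward reaction is spontaneous (proceeds forward).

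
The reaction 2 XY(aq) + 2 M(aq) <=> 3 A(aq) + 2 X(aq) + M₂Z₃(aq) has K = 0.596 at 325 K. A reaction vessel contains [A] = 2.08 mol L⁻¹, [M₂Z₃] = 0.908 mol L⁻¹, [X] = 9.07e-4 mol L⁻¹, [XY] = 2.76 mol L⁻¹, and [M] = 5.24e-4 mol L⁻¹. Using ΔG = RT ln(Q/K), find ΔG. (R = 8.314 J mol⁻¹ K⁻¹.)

Q = [A]³·[X]²·[M₂Z₃] / ([XY]²·[M]²) = (2.08)³·(9.07e-4)²·(0.908) / ((2.76)²·(5.24e-4)²) = 3.21
ΔG = RT ln(Q/K) = (8.314 J mol⁻¹ K⁻¹)(325 K) × ln(3.21/0.596)
   = (2.702 kJ/mol)(1.684) = 4.55 kJ/mol
ΔG > 0, so the forward reaction is non-spontaneous (proceeds in reverse).

ΔG = 4.55 kJ/mol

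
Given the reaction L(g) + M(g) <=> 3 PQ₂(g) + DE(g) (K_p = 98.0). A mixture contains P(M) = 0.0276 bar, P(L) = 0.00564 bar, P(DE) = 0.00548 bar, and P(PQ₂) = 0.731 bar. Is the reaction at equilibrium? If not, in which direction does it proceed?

Q_p = P(PQ₂)³·P(DE) / (P(L)·P(M)) = (0.731)³·(0.00548) / ((0.00564)·(0.0276)) = 13.8
Q_p = 13.8 < K_p = 98.0, so the forward reaction proceeds.

in the forward direction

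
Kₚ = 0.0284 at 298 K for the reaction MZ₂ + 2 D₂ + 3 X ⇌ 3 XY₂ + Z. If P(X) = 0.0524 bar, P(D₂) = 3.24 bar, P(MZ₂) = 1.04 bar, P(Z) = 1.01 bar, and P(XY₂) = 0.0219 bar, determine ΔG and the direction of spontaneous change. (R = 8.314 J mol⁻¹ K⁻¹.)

Qₚ = P(XY₂)³·P(Z) / (P(MZ₂)·P(D₂)²·P(X)³) = (0.0219)³·(1.01) / ((1.04)·(3.24)²·(0.0524)³) = 0.00675
ΔG = RT ln(Qₚ/Kₚ) = (8.314 J mol⁻¹ K⁻¹)(298 K) × ln(0.00675/0.0284)
   = (2.478 kJ/mol)(-1.437) = -3.56 kJ/mol
ΔG < 0, so the forward reaction is spontaneous (proceeds forward).

ΔG = -3.56 kJ/mol; the forward reaction is spontaneous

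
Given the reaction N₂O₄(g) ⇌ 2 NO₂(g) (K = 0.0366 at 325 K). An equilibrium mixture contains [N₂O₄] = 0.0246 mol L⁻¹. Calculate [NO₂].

[NO₂] = 0.0300 mol L⁻¹

At equilibrium, K = [NO₂]² / [N₂O₄] = 0.0366.
([NO₂])² / (0.0246) = 0.0366
[NO₂]² = 9.00e-4 ⇒ [NO₂] = 0.0300 mol L⁻¹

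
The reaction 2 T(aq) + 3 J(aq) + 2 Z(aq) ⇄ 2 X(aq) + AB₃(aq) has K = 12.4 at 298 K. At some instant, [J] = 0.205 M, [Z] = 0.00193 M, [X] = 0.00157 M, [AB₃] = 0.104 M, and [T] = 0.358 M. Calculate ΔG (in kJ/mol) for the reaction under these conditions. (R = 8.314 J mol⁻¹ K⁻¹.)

ΔG = 4.00 kJ/mol

Q = [X]²·[AB₃] / ([T]²·[J]³·[Z]²) = (0.00157)²·(0.104) / ((0.358)²·(0.205)³·(0.00193)²) = 62.3
ΔG = RT ln(Q/K) = (8.314 J mol⁻¹ K⁻¹)(298 K) × ln(62.3/12.4)
   = (2.478 kJ/mol)(1.614) = 4.00 kJ/mol
ΔG > 0, so the forward reaction is non-spontaneous (proceeds in reverse).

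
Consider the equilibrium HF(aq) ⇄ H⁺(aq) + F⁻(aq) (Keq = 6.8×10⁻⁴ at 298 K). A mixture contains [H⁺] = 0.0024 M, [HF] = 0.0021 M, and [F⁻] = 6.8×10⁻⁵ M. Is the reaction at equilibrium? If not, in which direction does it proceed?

toward products

Q = [H⁺]·[F⁻] / [HF] = (0.0024)·(6.8×10⁻⁵) / (0.0021) = 7.8×10⁻⁵
Q = 7.8×10⁻⁵ < Keq = 6.8×10⁻⁴, so the forward reaction proceeds.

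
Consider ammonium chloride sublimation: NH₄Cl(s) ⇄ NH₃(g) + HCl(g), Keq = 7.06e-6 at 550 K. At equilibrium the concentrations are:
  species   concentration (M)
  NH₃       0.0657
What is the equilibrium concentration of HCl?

[HCl] = 1.07e-4 M

(NH₄Cl is a pure solid — omitted from Keq.)
At equilibrium, Keq = [NH₃]·[HCl] = 7.06e-6.
(0.0657)·([HCl]) = 7.06e-6
[HCl] = 1.07e-4 M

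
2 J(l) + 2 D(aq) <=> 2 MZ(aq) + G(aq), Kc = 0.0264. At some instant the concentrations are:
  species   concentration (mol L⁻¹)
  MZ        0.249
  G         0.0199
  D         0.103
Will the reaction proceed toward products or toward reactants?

(J is a pure liquid — omitted from Qc.)
Qc = [MZ]²·[G] / [D]² = (0.249)²·(0.0199) / (0.103)² = 0.116
Qc = 0.116 > Kc = 0.0264, so the reverse reaction proceeds.

toward reactants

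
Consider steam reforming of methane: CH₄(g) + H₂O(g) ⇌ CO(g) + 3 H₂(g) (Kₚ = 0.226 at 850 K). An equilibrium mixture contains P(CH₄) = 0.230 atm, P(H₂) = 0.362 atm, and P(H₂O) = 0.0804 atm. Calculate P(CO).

P(CO) = 0.0881 atm

At equilibrium, Kₚ = P(CO)·P(H₂)³ / (P(CH₄)·P(H₂O)) = 0.226.
(P(CO))·(0.362)³ / ((0.230)·(0.0804)) = 0.226
P(CO) = 0.0881 atm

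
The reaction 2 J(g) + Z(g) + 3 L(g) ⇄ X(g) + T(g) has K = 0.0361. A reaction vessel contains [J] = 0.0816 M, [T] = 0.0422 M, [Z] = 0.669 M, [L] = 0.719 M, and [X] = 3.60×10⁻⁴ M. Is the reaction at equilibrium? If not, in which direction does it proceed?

Q = [X]·[T] / ([J]²·[Z]·[L]³) = (3.60×10⁻⁴)·(0.0422) / ((0.0816)²·(0.669)·(0.719)³) = 0.00918
Q = 0.00918 < K = 0.0361, so the forward reaction proceeds.

to the right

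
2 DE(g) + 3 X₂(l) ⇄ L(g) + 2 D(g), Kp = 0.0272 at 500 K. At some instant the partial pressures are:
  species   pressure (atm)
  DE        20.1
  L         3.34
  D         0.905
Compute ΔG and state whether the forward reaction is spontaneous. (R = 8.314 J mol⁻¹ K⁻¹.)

(X₂ is a pure liquid — omitted from Qp.)
Qp = P(L)·P(D)² / P(DE)² = (3.34)·(0.905)² / (20.1)² = 0.00677
ΔG = RT ln(Qp/Kp) = (8.314 J mol⁻¹ K⁻¹)(500 K) × ln(0.00677/0.0272)
   = (4.157 kJ/mol)(-1.391) = -5.78 kJ/mol
ΔG < 0, so the forward reaction is spontaneous (proceeds forward).

ΔG = -5.78 kJ/mol; the forward reaction is spontaneous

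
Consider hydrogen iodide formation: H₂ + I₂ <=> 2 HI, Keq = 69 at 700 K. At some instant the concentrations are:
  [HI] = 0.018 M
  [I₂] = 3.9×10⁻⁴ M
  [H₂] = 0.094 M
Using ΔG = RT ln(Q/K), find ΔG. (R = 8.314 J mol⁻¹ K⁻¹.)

Q = [HI]² / ([H₂]·[I₂]) = (0.018)² / ((0.094)·(3.9×10⁻⁴)) = 8.84
ΔG = RT ln(Q/Keq) = (8.314 J mol⁻¹ K⁻¹)(700 K) × ln(8.84/69)
   = (5.820 kJ/mol)(-2.055) = -12.0 kJ/mol
ΔG < 0, so the forward reaction is spontaneous (proceeds forward).

ΔG = -12.0 kJ/mol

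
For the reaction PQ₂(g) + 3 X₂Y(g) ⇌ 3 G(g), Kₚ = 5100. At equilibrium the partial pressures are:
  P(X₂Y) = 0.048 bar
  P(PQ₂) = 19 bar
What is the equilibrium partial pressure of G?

P(G) = 2.2 bar

At equilibrium, Kₚ = P(G)³ / (P(PQ₂)·P(X₂Y)³) = 5100.
(P(G))³ / ((19)·(0.048)³) = 5100
P(G)³ = 10.7 ⇒ P(G) = 2.2 bar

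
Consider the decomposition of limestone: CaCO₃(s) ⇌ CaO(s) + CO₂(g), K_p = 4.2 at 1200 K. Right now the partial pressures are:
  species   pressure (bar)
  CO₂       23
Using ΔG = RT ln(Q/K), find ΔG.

(CaCO₃, CaO are pure solids — omitted from Q_p.)
Q_p = P(CO₂) = 23.0
ΔG = RT ln(Q_p/K_p) = (8.314 J mol⁻¹ K⁻¹)(1200 K) × ln(23.0/4.2)
   = (9.977 kJ/mol)(1.700) = 17.0 kJ/mol
ΔG > 0, so the forward reaction is non-spontaneous (proceeds in reverse).

ΔG = 17.0 kJ/mol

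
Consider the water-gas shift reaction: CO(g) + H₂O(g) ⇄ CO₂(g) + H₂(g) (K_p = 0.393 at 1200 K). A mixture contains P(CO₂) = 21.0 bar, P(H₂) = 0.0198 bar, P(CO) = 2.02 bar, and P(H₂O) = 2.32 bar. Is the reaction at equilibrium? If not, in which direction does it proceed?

forward (toward products)

Q_p = P(CO₂)·P(H₂) / (P(CO)·P(H₂O)) = (21.0)·(0.0198) / ((2.02)·(2.32)) = 0.0887
Q_p = 0.0887 < K_p = 0.393, so the forward reaction proceeds.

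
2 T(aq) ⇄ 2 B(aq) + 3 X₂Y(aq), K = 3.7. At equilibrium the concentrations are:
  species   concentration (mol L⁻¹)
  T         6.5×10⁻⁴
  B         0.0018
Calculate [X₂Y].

At equilibrium, K = [B]²·[X₂Y]³ / [T]² = 3.7.
(0.0018)²·([X₂Y])³ / (6.5×10⁻⁴)² = 3.7
[X₂Y]³ = 0.482 ⇒ [X₂Y] = 0.78 mol L⁻¹

[X₂Y] = 0.78 mol L⁻¹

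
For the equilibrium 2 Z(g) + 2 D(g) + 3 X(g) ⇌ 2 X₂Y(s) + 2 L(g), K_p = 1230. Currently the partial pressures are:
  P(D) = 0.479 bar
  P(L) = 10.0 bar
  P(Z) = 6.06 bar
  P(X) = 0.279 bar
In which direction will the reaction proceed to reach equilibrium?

(X₂Y is a pure solid — omitted from Q_p.)
Q_p = P(L)² / (P(Z)²·P(D)²·P(X)³) = (10.0)² / ((6.06)²·(0.479)²·(0.279)³) = 546
Q_p = 546 < K_p = 1230, so the forward reaction proceeds.

in the forward direction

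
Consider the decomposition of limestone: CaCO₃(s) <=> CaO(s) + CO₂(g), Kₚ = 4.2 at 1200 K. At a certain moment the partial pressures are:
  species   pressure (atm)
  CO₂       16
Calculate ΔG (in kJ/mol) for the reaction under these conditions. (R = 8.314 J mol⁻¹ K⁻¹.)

(CaCO₃, CaO are pure solids — omitted from Qₚ.)
Qₚ = P(CO₂) = 16.0
ΔG = RT ln(Qₚ/Kₚ) = (8.314 J mol⁻¹ K⁻¹)(1200 K) × ln(16.0/4.2)
   = (9.977 kJ/mol)(1.338) = 13.3 kJ/mol
ΔG > 0, so the forward reaction is non-spontaneous (proceeds in reverse).

ΔG = 13.3 kJ/mol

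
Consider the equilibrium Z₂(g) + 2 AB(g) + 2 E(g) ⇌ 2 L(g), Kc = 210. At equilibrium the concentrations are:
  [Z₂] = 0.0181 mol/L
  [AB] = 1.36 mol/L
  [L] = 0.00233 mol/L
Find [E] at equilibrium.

[E] = 8.79×10⁻⁴ mol/L

At equilibrium, Kc = [L]² / ([Z₂]·[AB]²·[E]²) = 210.
(0.00233)² / ((0.0181)·(1.36)²·([E])²) = 210
[E]² = 7.72×10⁻⁷ ⇒ [E] = 8.79×10⁻⁴ mol/L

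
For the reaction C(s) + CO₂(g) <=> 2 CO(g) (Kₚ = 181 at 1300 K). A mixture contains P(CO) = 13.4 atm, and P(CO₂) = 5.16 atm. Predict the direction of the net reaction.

(C is a pure solid — omitted from Qₚ.)
Qₚ = P(CO)² / P(CO₂) = (13.4)² / (5.16) = 34.8
Qₚ = 34.8 < Kₚ = 181, so the forward reaction proceeds.

forward (toward products)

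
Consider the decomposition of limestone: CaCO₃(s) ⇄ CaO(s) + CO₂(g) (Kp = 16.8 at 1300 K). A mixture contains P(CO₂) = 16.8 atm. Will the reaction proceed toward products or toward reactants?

neither direction; the system is at equilibrium

(CaCO₃, CaO are pure solids — omitted from Qp.)
Qp = P(CO₂) = 16.8
Qp = 16.8 = Kp, so the system is already at equilibrium.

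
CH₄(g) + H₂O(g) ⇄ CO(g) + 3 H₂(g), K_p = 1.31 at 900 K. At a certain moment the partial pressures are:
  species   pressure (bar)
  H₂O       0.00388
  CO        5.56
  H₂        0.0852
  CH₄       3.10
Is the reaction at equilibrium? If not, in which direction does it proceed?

Q_p = P(CO)·P(H₂)³ / (P(CH₄)·P(H₂O)) = (5.56)·(0.0852)³ / ((3.10)·(0.00388)) = 0.286
Q_p = 0.286 < K_p = 1.31, so the forward reaction proceeds.

to the right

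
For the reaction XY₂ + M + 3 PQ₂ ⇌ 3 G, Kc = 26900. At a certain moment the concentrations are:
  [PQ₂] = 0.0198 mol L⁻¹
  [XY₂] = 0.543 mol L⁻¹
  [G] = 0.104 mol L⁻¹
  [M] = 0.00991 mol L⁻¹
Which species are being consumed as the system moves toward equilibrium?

Qc = [G]³ / ([XY₂]·[M]·[PQ₂]³) = (0.104)³ / ((0.543)·(0.00991)·(0.0198)³) = 26900
Qc = 26900 = Kc; the system is at equilibrium.

none (at equilibrium)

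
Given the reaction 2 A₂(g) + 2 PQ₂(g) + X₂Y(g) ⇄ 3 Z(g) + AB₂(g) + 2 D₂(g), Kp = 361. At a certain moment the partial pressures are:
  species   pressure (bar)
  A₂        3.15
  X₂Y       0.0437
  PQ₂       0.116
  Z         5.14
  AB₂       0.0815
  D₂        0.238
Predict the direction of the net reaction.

Qp = P(Z)³·P(AB₂)·P(D₂)² / (P(A₂)²·P(PQ₂)²·P(X₂Y)) = (5.14)³·(0.0815)·(0.238)² / ((3.15)²·(0.116)²·(0.0437)) = 107
Qp = 107 < Kp = 361, so the forward reaction proceeds.

forward (toward products)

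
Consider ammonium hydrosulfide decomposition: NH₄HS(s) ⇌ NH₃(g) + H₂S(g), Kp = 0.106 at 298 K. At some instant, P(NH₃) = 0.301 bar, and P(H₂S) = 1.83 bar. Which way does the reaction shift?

(NH₄HS is a pure solid — omitted from Qp.)
Qp = P(NH₃)·P(H₂S) = (0.301)·(1.83) = 0.551
Qp = 0.551 > Kp = 0.106, so the reverse reaction proceeds.

reverse (toward reactants)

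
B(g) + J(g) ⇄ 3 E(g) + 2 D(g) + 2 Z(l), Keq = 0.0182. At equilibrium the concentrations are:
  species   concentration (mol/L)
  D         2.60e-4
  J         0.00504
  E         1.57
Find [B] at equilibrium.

[B] = 0.00285 mol/L

(Z is a pure liquid — omitted from Keq.)
At equilibrium, Keq = [E]³·[D]² / ([B]·[J]) = 0.0182.
(1.57)³·(2.60e-4)² / (([B])·(0.00504)) = 0.0182
[B] = 0.00285 mol/L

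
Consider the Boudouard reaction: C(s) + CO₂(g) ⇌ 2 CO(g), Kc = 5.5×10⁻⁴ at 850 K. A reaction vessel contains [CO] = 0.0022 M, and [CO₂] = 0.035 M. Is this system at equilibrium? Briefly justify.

no; Q < K, reaction proceeds forward

(C is a pure solid — omitted from Qc.)
Qc = [CO]² / [CO₂] = (0.0022)² / (0.035) = 1.4×10⁻⁴
Qc = 1.4×10⁻⁴ < Kc = 5.5×10⁻⁴: net forward reaction.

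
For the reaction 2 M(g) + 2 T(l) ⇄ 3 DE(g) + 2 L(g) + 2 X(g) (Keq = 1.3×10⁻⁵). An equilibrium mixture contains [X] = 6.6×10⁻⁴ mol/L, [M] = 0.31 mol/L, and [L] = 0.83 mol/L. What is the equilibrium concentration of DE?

[DE] = 1.6 mol/L

(T is a pure liquid — omitted from Keq.)
At equilibrium, Keq = [DE]³·[L]²·[X]² / [M]² = 1.3×10⁻⁵.
([DE])³·(0.83)²·(6.6×10⁻⁴)² / (0.31)² = 1.3×10⁻⁵
[DE]³ = 4.16 ⇒ [DE] = 1.6 mol/L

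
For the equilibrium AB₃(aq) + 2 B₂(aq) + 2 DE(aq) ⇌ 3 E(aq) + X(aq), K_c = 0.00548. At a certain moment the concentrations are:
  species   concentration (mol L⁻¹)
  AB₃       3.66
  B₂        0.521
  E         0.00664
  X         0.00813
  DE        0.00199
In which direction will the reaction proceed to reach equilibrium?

to the right

Q_c = [E]³·[X] / ([AB₃]·[B₂]²·[DE]²) = (0.00664)³·(0.00813) / ((3.66)·(0.521)²·(0.00199)²) = 6.05e-4
Q_c = 6.05e-4 < K_c = 0.00548, so the forward reaction proceeds.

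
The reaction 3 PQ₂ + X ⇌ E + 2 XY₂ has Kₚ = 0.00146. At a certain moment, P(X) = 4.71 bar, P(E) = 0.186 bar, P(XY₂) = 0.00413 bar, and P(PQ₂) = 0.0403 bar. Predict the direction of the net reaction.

reverse (toward reactants)

Qₚ = P(E)·P(XY₂)² / (P(PQ₂)³·P(X)) = (0.186)·(0.00413)² / ((0.0403)³·(4.71)) = 0.0103
Qₚ = 0.0103 > Kₚ = 0.00146, so the reverse reaction proceeds.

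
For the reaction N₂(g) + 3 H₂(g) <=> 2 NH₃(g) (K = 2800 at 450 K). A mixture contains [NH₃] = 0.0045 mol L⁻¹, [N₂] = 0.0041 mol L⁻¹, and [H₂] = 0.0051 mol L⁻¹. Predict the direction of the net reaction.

Q = [NH₃]² / ([N₂]·[H₂]³) = (0.0045)² / ((0.0041)·(0.0051)³) = 37000
Q = 37000 > K = 2800, so the reverse reaction proceeds.

reverse (toward reactants)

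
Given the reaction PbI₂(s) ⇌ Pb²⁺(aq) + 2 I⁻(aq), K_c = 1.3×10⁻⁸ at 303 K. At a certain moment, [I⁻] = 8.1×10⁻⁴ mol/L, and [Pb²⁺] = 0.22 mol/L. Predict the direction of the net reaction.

(PbI₂ is a pure solid — omitted from Q_c.)
Q_c = [Pb²⁺]·[I⁻]² = (0.22)·(8.1×10⁻⁴)² = 1.4×10⁻⁷
Q_c = 1.4×10⁻⁷ > K_c = 1.3×10⁻⁸, so the reverse reaction proceeds.

reverse (toward reactants)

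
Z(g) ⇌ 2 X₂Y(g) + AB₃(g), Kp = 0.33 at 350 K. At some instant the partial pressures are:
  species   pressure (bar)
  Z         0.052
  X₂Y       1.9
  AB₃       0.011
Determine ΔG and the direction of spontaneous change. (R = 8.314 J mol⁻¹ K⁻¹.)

Qp = P(X₂Y)²·P(AB₃) / P(Z) = (1.9)²·(0.011) / (0.052) = 0.764
ΔG = RT ln(Qp/Kp) = (8.314 J mol⁻¹ K⁻¹)(350 K) × ln(0.764/0.33)
   = (2.910 kJ/mol)(0.8395) = 2.44 kJ/mol
ΔG > 0, so the forward reaction is non-spontaneous (proceeds in reverse).

ΔG = 2.44 kJ/mol; the forward reaction is non-spontaneous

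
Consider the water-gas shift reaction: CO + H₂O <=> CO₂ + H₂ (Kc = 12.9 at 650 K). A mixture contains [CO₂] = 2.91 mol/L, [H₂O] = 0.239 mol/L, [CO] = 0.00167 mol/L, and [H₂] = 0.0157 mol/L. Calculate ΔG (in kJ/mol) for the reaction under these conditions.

ΔG = 11.8 kJ/mol

Qc = [CO₂]·[H₂] / ([CO]·[H₂O]) = (2.91)·(0.0157) / ((0.00167)·(0.239)) = 114
ΔG = RT ln(Qc/Kc) = (8.314 J mol⁻¹ K⁻¹)(650 K) × ln(114/12.9)
   = (5.404 kJ/mol)(2.179) = 11.8 kJ/mol
ΔG > 0, so the forward reaction is non-spontaneous (proceeds in reverse).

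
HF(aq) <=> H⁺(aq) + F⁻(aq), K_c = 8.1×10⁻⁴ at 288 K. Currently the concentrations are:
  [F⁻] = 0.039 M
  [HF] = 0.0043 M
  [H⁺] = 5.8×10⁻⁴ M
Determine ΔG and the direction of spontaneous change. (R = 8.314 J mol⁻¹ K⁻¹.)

Q_c = [H⁺]·[F⁻] / [HF] = (5.8×10⁻⁴)·(0.039) / (0.0043) = 0.00526
ΔG = RT ln(Q_c/K_c) = (8.314 J mol⁻¹ K⁻¹)(288 K) × ln(0.00526/8.1×10⁻⁴)
   = (2.394 kJ/mol)(1.871) = 4.48 kJ/mol
ΔG > 0, so the forward reaction is non-spontaneous (proceeds in reverse).

ΔG = 4.48 kJ/mol; the forward reaction is non-spontaneous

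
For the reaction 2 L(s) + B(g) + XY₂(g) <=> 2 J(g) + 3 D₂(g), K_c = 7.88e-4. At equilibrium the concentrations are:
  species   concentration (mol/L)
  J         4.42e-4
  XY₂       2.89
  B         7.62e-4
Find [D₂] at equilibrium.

(L is a pure solid — omitted from K_c.)
At equilibrium, K_c = [J]²·[D₂]³ / ([B]·[XY₂]) = 7.88e-4.
(4.42e-4)²·([D₂])³ / ((7.62e-4)·(2.89)) = 7.88e-4
[D₂]³ = 8.88 ⇒ [D₂] = 2.07 mol/L

[D₂] = 2.07 mol/L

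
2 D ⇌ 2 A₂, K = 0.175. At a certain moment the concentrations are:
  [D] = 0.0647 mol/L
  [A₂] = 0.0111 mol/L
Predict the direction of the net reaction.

Q = [A₂]² / [D]² = (0.0111)² / (0.0647)² = 0.0294
Q = 0.0294 < K = 0.175, so the forward reaction proceeds.

to the right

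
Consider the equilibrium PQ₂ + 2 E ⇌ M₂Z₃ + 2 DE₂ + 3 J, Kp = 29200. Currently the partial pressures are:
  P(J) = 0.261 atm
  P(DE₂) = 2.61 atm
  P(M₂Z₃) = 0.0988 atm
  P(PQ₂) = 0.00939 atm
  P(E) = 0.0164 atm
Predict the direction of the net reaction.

forward (toward products)

Qp = P(M₂Z₃)·P(DE₂)²·P(J)³ / (P(PQ₂)·P(E)²) = (0.0988)·(2.61)²·(0.261)³ / ((0.00939)·(0.0164)²) = 4740
Qp = 4740 < Kp = 29200, so the forward reaction proceeds.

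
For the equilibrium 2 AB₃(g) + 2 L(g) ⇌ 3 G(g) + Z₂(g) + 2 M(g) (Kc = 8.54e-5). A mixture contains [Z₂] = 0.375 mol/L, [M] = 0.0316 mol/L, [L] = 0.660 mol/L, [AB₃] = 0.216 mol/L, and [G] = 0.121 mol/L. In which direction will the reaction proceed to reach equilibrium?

Qc = [G]³·[Z₂]·[M]² / ([AB₃]²·[L]²) = (0.121)³·(0.375)·(0.0316)² / ((0.216)²·(0.660)²) = 3.26e-5
Qc = 3.26e-5 < Kc = 8.54e-5, so the forward reaction proceeds.

toward products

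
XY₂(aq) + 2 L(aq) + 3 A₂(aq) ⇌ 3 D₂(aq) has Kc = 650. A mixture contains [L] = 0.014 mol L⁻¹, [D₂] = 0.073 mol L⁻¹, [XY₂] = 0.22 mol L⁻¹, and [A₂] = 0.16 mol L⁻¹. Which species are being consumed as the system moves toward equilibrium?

Qc = [D₂]³ / ([XY₂]·[L]²·[A₂]³) = (0.073)³ / ((0.22)·(0.014)²·(0.16)³) = 2200
Qc = 2200 > Kc = 650: net reverse reaction.

D₂ (products)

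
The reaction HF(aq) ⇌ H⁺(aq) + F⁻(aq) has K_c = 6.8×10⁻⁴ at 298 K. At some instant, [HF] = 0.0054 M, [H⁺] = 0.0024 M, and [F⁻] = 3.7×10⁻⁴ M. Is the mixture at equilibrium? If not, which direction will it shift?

no; Q < K, reaction proceeds forward

Q_c = [H⁺]·[F⁻] / [HF] = (0.0024)·(3.7×10⁻⁴) / (0.0054) = 1.6×10⁻⁴
Q_c = 1.6×10⁻⁴ < K_c = 6.8×10⁻⁴: net forward reaction.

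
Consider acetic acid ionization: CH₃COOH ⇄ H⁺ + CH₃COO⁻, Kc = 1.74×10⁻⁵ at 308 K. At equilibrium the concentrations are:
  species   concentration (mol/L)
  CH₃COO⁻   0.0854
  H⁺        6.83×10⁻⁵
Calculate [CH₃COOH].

At equilibrium, Kc = [H⁺]·[CH₃COO⁻] / [CH₃COOH] = 1.74×10⁻⁵.
(6.83×10⁻⁵)·(0.0854) / ([CH₃COOH]) = 1.74×10⁻⁵
[CH₃COOH] = 0.335 mol/L

[CH₃COOH] = 0.335 mol/L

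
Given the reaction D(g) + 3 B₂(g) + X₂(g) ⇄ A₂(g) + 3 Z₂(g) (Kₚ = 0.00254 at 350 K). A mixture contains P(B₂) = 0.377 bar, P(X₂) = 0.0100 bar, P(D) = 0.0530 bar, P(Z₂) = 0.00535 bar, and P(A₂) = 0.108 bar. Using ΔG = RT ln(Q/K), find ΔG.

ΔG = -4.29 kJ/mol

Qₚ = P(A₂)·P(Z₂)³ / (P(D)·P(B₂)³·P(X₂)) = (0.108)·(0.00535)³ / ((0.0530)·(0.377)³·(0.0100)) = 5.82×10⁻⁴
ΔG = RT ln(Qₚ/Kₚ) = (8.314 J mol⁻¹ K⁻¹)(350 K) × ln(5.82×10⁻⁴/0.00254)
   = (2.910 kJ/mol)(-1.473) = -4.29 kJ/mol
ΔG < 0, so the forward reaction is spontaneous (proceeds forward).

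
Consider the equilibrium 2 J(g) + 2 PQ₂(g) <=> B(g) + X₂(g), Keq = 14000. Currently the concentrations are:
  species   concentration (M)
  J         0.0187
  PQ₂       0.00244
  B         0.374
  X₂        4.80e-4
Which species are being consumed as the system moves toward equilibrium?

B, X₂ (products)

Q = [B]·[X₂] / ([J]²·[PQ₂]²) = (0.374)·(4.80e-4) / ((0.0187)²·(0.00244)²) = 86200
Q = 86200 > Keq = 14000: net reverse reaction.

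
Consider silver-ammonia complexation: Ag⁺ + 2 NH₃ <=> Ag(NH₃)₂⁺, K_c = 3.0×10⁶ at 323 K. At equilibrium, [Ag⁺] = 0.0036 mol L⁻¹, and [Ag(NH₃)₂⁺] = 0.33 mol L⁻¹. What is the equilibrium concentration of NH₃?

[NH₃] = 0.0055 mol L⁻¹

At equilibrium, K_c = [Ag(NH₃)₂⁺] / ([Ag⁺]·[NH₃]²) = 3.0×10⁶.
(0.33) / ((0.0036)·([NH₃])²) = 3.0×10⁶
[NH₃]² = 3.06×10⁻⁵ ⇒ [NH₃] = 0.0055 mol L⁻¹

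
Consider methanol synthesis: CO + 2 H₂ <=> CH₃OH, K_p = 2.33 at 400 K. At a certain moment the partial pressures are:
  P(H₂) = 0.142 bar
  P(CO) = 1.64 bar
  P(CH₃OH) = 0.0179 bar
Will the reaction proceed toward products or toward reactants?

Q_p = P(CH₃OH) / (P(CO)·P(H₂)²) = (0.0179) / ((1.64)·(0.142)²) = 0.541
Q_p = 0.541 < K_p = 2.33, so the forward reaction proceeds.

toward products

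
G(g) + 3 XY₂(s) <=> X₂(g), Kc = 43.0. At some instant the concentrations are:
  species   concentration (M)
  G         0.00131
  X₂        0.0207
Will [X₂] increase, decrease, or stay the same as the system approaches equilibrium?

increase

(XY₂ is a pure solid — omitted from Qc.)
Qc = [X₂] / [G] = (0.0207) / (0.00131) = 15.8
Qc = 15.8 < Kc = 43.0: net forward reaction.
X₂ is a product, so it increases.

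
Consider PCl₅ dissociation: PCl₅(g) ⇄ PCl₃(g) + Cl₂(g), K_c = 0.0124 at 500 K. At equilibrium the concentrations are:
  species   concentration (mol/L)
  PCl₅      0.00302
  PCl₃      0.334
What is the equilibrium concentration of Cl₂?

At equilibrium, K_c = [PCl₃]·[Cl₂] / [PCl₅] = 0.0124.
(0.334)·([Cl₂]) / (0.00302) = 0.0124
[Cl₂] = 1.12×10⁻⁴ mol/L

[Cl₂] = 1.12×10⁻⁴ mol/L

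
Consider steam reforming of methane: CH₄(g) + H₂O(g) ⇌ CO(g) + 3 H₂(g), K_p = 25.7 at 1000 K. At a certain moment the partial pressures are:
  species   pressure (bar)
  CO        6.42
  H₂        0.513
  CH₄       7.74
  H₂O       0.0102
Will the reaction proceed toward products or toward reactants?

Q_p = P(CO)·P(H₂)³ / (P(CH₄)·P(H₂O)) = (6.42)·(0.513)³ / ((7.74)·(0.0102)) = 11.0
Q_p = 11.0 < K_p = 25.7, so the forward reaction proceeds.

forward (toward products)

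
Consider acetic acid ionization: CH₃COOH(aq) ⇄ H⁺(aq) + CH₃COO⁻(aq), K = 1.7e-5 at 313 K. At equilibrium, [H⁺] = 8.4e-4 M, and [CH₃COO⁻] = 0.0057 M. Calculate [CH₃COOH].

[CH₃COOH] = 0.28 M

At equilibrium, K = [H⁺]·[CH₃COO⁻] / [CH₃COOH] = 1.7e-5.
(8.4e-4)·(0.0057) / ([CH₃COOH]) = 1.7e-5
[CH₃COOH] = 0.282 = 0.28 M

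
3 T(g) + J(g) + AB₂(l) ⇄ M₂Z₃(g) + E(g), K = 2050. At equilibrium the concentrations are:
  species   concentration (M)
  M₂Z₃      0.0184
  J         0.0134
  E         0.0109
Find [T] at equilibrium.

[T] = 0.0194 M

(AB₂ is a pure liquid — omitted from K.)
At equilibrium, K = [M₂Z₃]·[E] / ([T]³·[J]) = 2050.
(0.0184)·(0.0109) / (([T])³·(0.0134)) = 2050
[T]³ = 7.30×10⁻⁶ ⇒ [T] = 0.0194 M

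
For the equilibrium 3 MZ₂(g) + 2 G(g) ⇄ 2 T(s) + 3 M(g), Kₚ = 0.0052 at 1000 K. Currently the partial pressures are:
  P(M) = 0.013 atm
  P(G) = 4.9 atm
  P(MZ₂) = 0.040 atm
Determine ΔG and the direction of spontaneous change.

ΔG = -10.7 kJ/mol; the forward reaction is spontaneous

(T is a pure solid — omitted from Qₚ.)
Qₚ = P(M)³ / (P(MZ₂)³·P(G)²) = (0.013)³ / ((0.040)³·(4.9)²) = 0.00143
ΔG = RT ln(Qₚ/Kₚ) = (8.314 J mol⁻¹ K⁻¹)(1000 K) × ln(0.00143/0.0052)
   = (8.314 kJ/mol)(-1.291) = -10.7 kJ/mol
ΔG < 0, so the forward reaction is spontaneous (proceeds forward).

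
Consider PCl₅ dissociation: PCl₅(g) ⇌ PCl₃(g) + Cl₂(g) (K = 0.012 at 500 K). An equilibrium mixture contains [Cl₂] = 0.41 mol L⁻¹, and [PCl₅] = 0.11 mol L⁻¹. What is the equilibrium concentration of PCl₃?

At equilibrium, K = [PCl₃]·[Cl₂] / [PCl₅] = 0.012.
([PCl₃])·(0.41) / (0.11) = 0.012
[PCl₃] = 0.00322 = 0.0032 mol L⁻¹

[PCl₃] = 0.0032 mol L⁻¹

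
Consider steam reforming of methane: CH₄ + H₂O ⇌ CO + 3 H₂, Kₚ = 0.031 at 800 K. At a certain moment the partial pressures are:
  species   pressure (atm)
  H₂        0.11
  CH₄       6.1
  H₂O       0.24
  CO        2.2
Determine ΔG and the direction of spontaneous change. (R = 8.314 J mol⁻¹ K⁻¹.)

ΔG = -18.2 kJ/mol; the forward reaction is spontaneous

Qₚ = P(CO)·P(H₂)³ / (P(CH₄)·P(H₂O)) = (2.2)·(0.11)³ / ((6.1)·(0.24)) = 0.00200
ΔG = RT ln(Qₚ/Kₚ) = (8.314 J mol⁻¹ K⁻¹)(800 K) × ln(0.00200/0.031)
   = (6.651 kJ/mol)(-2.741) = -18.2 kJ/mol
ΔG < 0, so the forward reaction is spontaneous (proceeds forward).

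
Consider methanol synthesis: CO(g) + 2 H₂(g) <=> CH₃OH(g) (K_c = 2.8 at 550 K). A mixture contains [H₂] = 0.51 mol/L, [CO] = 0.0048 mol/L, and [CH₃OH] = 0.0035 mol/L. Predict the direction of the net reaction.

Q_c = [CH₃OH] / ([CO]·[H₂]²) = (0.0035) / ((0.0048)·(0.51)²) = 2.8
Q_c = 2.8 = K_c, so the system is already at equilibrium.

neither direction; the system is at equilibrium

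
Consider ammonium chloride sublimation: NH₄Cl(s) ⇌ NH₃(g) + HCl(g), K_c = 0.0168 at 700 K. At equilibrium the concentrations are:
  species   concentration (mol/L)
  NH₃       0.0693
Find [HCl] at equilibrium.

(NH₄Cl is a pure solid — omitted from K_c.)
At equilibrium, K_c = [NH₃]·[HCl] = 0.0168.
(0.0693)·([HCl]) = 0.0168
[HCl] = 0.242 mol/L

[HCl] = 0.242 mol/L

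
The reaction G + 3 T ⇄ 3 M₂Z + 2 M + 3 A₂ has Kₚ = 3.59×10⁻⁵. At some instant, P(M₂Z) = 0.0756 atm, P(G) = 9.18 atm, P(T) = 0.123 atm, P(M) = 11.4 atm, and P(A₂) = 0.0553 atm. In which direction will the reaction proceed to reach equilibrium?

reverse (toward reactants)

Qₚ = P(M₂Z)³·P(M)²·P(A₂)³ / (P(G)·P(T)³) = (0.0756)³·(11.4)²·(0.0553)³ / ((9.18)·(0.123)³) = 5.56×10⁻⁴
Qₚ = 5.56×10⁻⁴ > Kₚ = 3.59×10⁻⁵, so the reverse reaction proceeds.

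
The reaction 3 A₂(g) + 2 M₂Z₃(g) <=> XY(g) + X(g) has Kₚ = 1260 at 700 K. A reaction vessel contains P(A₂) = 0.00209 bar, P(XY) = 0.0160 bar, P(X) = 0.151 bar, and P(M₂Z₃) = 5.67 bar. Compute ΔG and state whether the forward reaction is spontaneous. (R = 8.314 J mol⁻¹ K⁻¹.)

Qₚ = P(XY)·P(X) / (P(A₂)³·P(M₂Z₃)²) = (0.0160)·(0.151) / ((0.00209)³·(5.67)²) = 8230
ΔG = RT ln(Qₚ/Kₚ) = (8.314 J mol⁻¹ K⁻¹)(700 K) × ln(8230/1260)
   = (5.820 kJ/mol)(1.877) = 10.9 kJ/mol
ΔG > 0, so the forward reaction is non-spontaneous (proceeds in reverse).

ΔG = 10.9 kJ/mol; the forward reaction is non-spontaneous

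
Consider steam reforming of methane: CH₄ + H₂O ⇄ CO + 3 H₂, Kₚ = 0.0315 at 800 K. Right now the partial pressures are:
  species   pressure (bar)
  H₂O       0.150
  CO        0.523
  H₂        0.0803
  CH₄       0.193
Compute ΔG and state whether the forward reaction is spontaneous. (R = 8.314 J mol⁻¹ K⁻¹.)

ΔG = -8.08 kJ/mol; the forward reaction is spontaneous

Qₚ = P(CO)·P(H₂)³ / (P(CH₄)·P(H₂O)) = (0.523)·(0.0803)³ / ((0.193)·(0.150)) = 0.00935
ΔG = RT ln(Qₚ/Kₚ) = (8.314 J mol⁻¹ K⁻¹)(800 K) × ln(0.00935/0.0315)
   = (6.651 kJ/mol)(-1.215) = -8.08 kJ/mol
ΔG < 0, so the forward reaction is spontaneous (proceeds forward).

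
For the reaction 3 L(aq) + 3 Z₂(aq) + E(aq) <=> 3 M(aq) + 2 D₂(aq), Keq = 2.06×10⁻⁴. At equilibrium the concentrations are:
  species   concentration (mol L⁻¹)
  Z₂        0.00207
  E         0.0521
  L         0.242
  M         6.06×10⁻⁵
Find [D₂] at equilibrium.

[D₂] = 0.0779 mol L⁻¹

At equilibrium, Keq = [M]³·[D₂]² / ([L]³·[Z₂]³·[E]) = 2.06×10⁻⁴.
(6.06×10⁻⁵)³·([D₂])² / ((0.242)³·(0.00207)³·(0.0521)) = 2.06×10⁻⁴
[D₂]² = 0.00606 ⇒ [D₂] = 0.0779 mol L⁻¹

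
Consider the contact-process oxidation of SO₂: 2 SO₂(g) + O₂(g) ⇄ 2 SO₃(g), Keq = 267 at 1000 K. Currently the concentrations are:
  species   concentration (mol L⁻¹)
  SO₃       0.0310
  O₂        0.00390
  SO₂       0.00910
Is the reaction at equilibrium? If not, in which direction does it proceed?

toward reactants

Q = [SO₃]² / ([SO₂]²·[O₂]) = (0.0310)² / ((0.00910)²·(0.00390)) = 2980
Q = 2980 > Keq = 267, so the reverse reaction proceeds.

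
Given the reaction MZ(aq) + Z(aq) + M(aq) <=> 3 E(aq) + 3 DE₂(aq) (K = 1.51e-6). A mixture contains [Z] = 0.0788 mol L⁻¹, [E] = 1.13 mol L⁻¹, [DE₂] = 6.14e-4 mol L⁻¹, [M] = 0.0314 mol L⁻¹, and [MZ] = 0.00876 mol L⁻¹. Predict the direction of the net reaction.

reverse (toward reactants)

Q = [E]³·[DE₂]³ / ([MZ]·[Z]·[M]) = (1.13)³·(6.14e-4)³ / ((0.00876)·(0.0788)·(0.0314)) = 1.54e-5
Q = 1.54e-5 > K = 1.51e-6, so the reverse reaction proceeds.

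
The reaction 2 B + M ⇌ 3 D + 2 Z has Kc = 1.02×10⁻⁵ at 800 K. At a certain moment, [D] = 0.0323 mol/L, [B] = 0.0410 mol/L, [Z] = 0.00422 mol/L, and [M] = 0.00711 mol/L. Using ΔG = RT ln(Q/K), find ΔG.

ΔG = 10.6 kJ/mol

Qc = [D]³·[Z]² / ([B]²·[M]) = (0.0323)³·(0.00422)² / ((0.0410)²·(0.00711)) = 5.02×10⁻⁵
ΔG = RT ln(Qc/Kc) = (8.314 J mol⁻¹ K⁻¹)(800 K) × ln(5.02×10⁻⁵/1.02×10⁻⁵)
   = (6.651 kJ/mol)(1.594) = 10.6 kJ/mol
ΔG > 0, so the forward reaction is non-spontaneous (proceeds in reverse).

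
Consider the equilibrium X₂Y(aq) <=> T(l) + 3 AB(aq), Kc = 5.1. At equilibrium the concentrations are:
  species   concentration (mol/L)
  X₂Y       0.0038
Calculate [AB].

[AB] = 0.27 mol/L

(T is a pure liquid — omitted from Kc.)
At equilibrium, Kc = [AB]³ / [X₂Y] = 5.1.
([AB])³ / (0.0038) = 5.1
[AB]³ = 0.0194 ⇒ [AB] = 0.27 mol/L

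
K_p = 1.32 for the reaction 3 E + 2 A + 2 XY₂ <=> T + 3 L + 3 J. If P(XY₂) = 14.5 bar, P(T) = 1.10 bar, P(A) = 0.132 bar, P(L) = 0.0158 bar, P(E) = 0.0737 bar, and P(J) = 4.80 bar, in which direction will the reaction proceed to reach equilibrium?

Q_p = P(T)·P(L)³·P(J)³ / (P(E)³·P(A)²·P(XY₂)²) = (1.10)·(0.0158)³·(4.80)³ / ((0.0737)³·(0.132)²·(14.5)²) = 0.327
Q_p = 0.327 < K_p = 1.32, so the forward reaction proceeds.

in the forward direction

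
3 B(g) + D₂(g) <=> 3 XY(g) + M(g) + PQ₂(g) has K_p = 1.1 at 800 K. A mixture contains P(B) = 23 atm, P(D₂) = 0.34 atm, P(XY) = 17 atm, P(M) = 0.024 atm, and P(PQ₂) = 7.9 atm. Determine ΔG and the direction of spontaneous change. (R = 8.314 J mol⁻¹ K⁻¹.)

Q_p = P(XY)³·P(M)·P(PQ₂) / (P(B)³·P(D₂)) = (17)³·(0.024)·(7.9) / ((23)³·(0.34)) = 0.225
ΔG = RT ln(Q_p/K_p) = (8.314 J mol⁻¹ K⁻¹)(800 K) × ln(0.225/1.1)
   = (6.651 kJ/mol)(-1.587) = -10.6 kJ/mol
ΔG < 0, so the forward reaction is spontaneous (proceeds forward).

ΔG = -10.6 kJ/mol; the forward reaction is spontaneous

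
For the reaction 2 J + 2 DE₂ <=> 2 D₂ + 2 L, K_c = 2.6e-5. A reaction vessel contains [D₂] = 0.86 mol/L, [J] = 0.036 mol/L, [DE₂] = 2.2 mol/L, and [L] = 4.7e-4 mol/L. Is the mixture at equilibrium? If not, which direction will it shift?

yes, at equilibrium

Q_c = [D₂]²·[L]² / ([J]²·[DE₂]²) = (0.86)²·(4.7e-4)² / ((0.036)²·(2.2)²) = 2.6e-5
Q_c = 2.6e-5 = K_c; the system is at equilibrium.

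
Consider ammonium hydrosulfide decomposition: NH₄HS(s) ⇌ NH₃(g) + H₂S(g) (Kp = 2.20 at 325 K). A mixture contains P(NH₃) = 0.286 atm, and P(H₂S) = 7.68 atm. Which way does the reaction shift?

no net change (already at equilibrium)

(NH₄HS is a pure solid — omitted from Qp.)
Qp = P(NH₃)·P(H₂S) = (0.286)·(7.68) = 2.20
Qp = 2.20 = Kp, so the system is already at equilibrium.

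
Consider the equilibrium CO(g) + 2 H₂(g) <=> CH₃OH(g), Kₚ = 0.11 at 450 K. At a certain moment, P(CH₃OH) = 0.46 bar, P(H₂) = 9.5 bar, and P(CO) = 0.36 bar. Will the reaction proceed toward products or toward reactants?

forward (toward products)

Qₚ = P(CH₃OH) / (P(CO)·P(H₂)²) = (0.46) / ((0.36)·(9.5)²) = 0.014
Qₚ = 0.014 < Kₚ = 0.11, so the forward reaction proceeds.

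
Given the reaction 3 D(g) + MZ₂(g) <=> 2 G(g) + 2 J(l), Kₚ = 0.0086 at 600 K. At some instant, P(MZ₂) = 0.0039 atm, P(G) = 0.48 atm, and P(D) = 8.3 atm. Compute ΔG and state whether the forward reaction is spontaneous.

ΔG = 12.4 kJ/mol; the forward reaction is non-spontaneous

(J is a pure liquid — omitted from Qₚ.)
Qₚ = P(G)² / (P(D)³·P(MZ₂)) = (0.48)² / ((8.3)³·(0.0039)) = 0.103
ΔG = RT ln(Qₚ/Kₚ) = (8.314 J mol⁻¹ K⁻¹)(600 K) × ln(0.103/0.0086)
   = (4.988 kJ/mol)(2.483) = 12.4 kJ/mol
ΔG > 0, so the forward reaction is non-spontaneous (proceeds in reverse).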